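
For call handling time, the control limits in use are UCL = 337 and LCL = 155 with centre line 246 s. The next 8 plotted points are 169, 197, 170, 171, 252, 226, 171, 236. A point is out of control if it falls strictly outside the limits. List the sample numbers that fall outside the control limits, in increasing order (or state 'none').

All 8 points lie within [155, 337].

none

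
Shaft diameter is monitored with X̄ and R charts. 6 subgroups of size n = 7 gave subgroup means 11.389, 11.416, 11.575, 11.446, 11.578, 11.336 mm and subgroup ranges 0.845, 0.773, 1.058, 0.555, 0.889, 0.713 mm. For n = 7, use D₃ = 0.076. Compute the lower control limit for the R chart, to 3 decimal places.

0.061

R̄ = (0.845 + 0.773 + 1.058 + 0.555 + 0.889 + 0.713) / 6 = 4.8330 / 6 = 0.8055
LCL_R = D₃·R̄ = 0.076 × 0.8055 = 0.0612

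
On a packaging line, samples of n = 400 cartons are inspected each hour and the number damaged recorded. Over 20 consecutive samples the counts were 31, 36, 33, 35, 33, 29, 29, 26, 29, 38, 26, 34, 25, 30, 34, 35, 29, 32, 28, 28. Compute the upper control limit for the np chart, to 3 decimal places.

47.043

p̄ = Σdᵢ / (k·n) = 620 / (20 × 400) = 0.07750
UCL = np̄ + 3·√(np̄(1−p̄)) = 31.0000 + 3 × √(31.0000×0.92250) = 31.0000 + 3 × 5.3477 = 47.0430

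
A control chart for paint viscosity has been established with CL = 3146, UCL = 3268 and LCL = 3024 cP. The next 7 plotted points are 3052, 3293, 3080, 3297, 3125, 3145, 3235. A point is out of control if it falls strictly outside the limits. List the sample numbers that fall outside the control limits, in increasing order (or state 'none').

2, 4

Compare each point to [3024, 3268]: sample 2 = 3293 > UCL; sample 4 = 3297 > UCL.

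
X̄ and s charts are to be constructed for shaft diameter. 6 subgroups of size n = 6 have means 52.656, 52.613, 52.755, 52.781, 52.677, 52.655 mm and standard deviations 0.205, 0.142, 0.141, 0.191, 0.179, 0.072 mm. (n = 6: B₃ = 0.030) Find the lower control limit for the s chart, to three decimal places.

s̄ = (0.205 + 0.142 + 0.141 + 0.191 + 0.179 + 0.072) / 6 = 0.1550
LCL_s = B₃·s̄ = 0.030 × 0.1550 = 0.0046

0.005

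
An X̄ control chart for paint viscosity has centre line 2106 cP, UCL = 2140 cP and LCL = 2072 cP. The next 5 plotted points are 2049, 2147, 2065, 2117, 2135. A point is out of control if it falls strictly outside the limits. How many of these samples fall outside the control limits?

Compare each point to [2072, 2140]: sample 1 = 2049 < LCL; sample 2 = 2147 > UCL; sample 3 = 2065 < LCL.

3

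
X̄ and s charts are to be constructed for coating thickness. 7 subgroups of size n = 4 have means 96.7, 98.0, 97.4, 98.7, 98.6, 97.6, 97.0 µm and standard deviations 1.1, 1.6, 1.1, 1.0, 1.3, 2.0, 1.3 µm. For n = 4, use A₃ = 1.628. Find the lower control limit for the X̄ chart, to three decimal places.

X̄̄ = (96.7 + 98.0 + 97.4 + 98.7 + 98.6 + 97.6 + 97.0) / 7 = 97.7143
s̄ = (1.1 + 1.6 + 1.1 + 1.0 + 1.3 + 2.0 + 1.3) / 7 = 1.3429
LCL = X̄̄ − A₃·s̄ = 97.7143 − 1.628 × 1.3429 = 95.5281

95.528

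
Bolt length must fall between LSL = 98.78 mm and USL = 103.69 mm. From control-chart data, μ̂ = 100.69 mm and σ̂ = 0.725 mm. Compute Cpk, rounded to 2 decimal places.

Cpu = (USL − μ̂) / (3σ̂) = (103.69 − 100.69) / (3 × 0.725) = 1.3793; Cpl = (μ̂ − LSL) / (3σ̂) = (100.69 − 98.78) / (3 × 0.725) = 0.8782; Cpk = min(Cpu, Cpl) = 0.8782

0.88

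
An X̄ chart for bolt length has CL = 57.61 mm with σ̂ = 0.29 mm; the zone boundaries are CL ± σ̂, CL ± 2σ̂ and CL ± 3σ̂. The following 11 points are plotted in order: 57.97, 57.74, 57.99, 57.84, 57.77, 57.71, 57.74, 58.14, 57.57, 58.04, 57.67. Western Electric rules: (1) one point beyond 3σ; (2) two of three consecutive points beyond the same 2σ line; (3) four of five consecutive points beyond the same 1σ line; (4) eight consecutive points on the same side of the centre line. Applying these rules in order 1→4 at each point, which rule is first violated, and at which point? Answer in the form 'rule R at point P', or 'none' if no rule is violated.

Zone of each point (C = within 1σ̂, B = 1σ̂–2σ̂, A = 2σ̂–3σ̂, * = beyond 3σ̂; sign = side of CL): 1:+B, 2:+C, 3:+B, 4:+C, 5:+C, 6:+C, 7:+C, 8:+B, 9:-C, 10:+B, 11:+C
Rule 4 (eight consecutive points on the same side of the centre line) is satisfied at point 8.

rule 4 at point 8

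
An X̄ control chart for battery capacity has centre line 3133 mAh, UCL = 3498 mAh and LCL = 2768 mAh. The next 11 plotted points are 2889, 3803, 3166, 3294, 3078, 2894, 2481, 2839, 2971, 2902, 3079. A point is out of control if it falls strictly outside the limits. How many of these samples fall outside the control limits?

Compare each point to [2768, 3498]: sample 2 = 3803 > UCL; sample 7 = 2481 < LCL.

2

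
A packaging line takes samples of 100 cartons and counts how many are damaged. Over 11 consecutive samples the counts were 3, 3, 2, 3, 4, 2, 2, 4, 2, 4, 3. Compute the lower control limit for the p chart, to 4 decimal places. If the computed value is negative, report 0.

0.0000

p̄ = Σdᵢ / (k·n) = 32 / (11 × 100) = 0.02909
LCL = p̄ − 3·√(p̄(1−p̄)/n) = 0.02909 − 3 × 0.01681 = -0.02133 → 0 (negative, so LCL = 0)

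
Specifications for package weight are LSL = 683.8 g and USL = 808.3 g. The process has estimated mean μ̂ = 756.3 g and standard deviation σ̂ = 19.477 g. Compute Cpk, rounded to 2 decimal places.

Cpu = (USL − μ̂) / (3σ̂) = (808.3 − 756.3) / (3 × 19.477) = 0.8899; Cpl = (μ̂ − LSL) / (3σ̂) = (756.3 − 683.8) / (3 × 19.477) = 1.2408; Cpk = min(Cpu, Cpl) = 0.8899

0.89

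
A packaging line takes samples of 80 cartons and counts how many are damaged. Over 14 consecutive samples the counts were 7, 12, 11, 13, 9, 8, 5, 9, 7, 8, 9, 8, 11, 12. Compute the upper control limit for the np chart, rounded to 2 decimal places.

p̄ = Σdᵢ / (k·n) = 129 / (14 × 80) = 0.11518
UCL = np̄ + 3·√(np̄(1−p̄)) = 9.2143 + 3 × √(9.2143×0.88482) = 9.2143 + 3 × 2.8553 = 17.7803

17.78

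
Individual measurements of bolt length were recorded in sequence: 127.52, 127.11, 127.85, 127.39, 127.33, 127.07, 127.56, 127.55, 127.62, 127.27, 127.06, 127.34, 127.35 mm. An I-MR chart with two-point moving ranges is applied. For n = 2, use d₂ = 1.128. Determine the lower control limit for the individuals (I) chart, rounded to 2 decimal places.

126.64

X̄ = (127.52 + 127.11 + 127.85 + 127.39 + 127.33 + 127.07 + 127.56 + 127.55 + 127.62 + 127.27 + 127.06 + 127.34 + 127.35) / 13 = 127.3862
Moving ranges: 0.41, 0.74, 0.46, 0.06, 0.26, 0.49, 0.01, 0.07, 0.35, 0.21, 0.28, 0.01; M̄R̄ = 3.3500 / 12 = 0.2792
LCL = X̄ − 3·M̄R̄/d₂ = 127.3862 − 3 × 0.2792 / 1.128 = 126.6437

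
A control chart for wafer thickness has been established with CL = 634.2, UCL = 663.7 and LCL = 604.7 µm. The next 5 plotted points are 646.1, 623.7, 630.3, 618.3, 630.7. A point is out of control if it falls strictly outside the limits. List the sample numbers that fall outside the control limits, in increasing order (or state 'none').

All 5 points lie within [604.7, 663.7].

none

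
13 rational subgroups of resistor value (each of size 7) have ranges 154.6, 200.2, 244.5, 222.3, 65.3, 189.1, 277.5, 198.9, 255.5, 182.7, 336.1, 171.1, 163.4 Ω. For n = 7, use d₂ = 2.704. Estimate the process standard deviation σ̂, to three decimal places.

75.706

R̄ = (154.6 + 200.2 + 244.5 + 222.3 + 65.3 + 189.1 + 277.5 + 198.9 + 255.5 + 182.7 + 336.1 + 171.1 + 163.4) / 13 = 204.7077
σ̂ = R̄ / d₂ = 204.7077 / 2.704 = 75.7055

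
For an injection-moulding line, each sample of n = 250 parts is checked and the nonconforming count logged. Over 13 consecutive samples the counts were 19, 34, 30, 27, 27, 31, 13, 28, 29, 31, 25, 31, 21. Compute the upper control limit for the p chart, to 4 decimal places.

0.1650

p̄ = Σdᵢ / (k·n) = 346 / (13 × 250) = 0.10646
UCL = p̄ + 3·√(p̄(1−p̄)/n) = 0.10646 + 3 × √(0.10646×0.89354/250) = 0.10646 + 3 × 0.01951 = 0.16498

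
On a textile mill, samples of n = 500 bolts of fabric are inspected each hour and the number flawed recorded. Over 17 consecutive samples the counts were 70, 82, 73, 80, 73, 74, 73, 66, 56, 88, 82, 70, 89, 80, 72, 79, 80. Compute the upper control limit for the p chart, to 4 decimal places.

p̄ = Σdᵢ / (k·n) = 1287 / (17 × 500) = 0.15141
UCL = p̄ + 3·√(p̄(1−p̄)/n) = 0.15141 + 3 × √(0.15141×0.84859/500) = 0.15141 + 3 × 0.01603 = 0.19950

0.1995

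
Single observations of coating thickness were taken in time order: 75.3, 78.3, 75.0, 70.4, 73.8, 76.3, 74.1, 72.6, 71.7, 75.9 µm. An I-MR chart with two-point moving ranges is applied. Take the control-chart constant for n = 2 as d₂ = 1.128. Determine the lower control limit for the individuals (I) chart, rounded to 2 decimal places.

X̄ = (75.3 + 78.3 + 75.0 + 70.4 + 73.8 + 76.3 + 74.1 + 72.6 + 71.7 + 75.9) / 10 = 74.3400
Moving ranges: 3.0, 3.3, 4.6, 3.4, 2.5, 2.2, 1.5, 0.9, 4.2; M̄R̄ = 25.6000 / 9 = 2.8444
LCL = X̄ − 3·M̄R̄/d₂ = 74.3400 − 3 × 2.8444 / 1.128 = 66.7750

66.77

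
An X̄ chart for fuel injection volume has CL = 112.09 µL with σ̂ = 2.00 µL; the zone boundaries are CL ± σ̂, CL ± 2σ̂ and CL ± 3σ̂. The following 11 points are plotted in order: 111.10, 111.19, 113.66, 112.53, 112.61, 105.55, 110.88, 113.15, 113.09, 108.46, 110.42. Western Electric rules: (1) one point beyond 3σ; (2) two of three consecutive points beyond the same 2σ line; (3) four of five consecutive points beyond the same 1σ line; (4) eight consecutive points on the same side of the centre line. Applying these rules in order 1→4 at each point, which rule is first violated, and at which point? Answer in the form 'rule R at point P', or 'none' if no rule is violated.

rule 1 at point 6

Zone of each point (C = within 1σ̂, B = 1σ̂–2σ̂, A = 2σ̂–3σ̂, * = beyond 3σ̂; sign = side of CL): 1:-C, 2:-C, 3:+C, 4:+C, 5:+C, 6:-*, 7:-C, 8:+C, 9:+C, 10:-B, 11:-C
Rule 1 (one point beyond the 3σ limits) is satisfied at point 6.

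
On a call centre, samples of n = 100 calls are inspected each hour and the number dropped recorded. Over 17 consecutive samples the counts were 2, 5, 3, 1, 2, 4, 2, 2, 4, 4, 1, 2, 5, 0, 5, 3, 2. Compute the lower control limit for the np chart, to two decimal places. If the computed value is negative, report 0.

p̄ = Σdᵢ / (k·n) = 47 / (17 × 100) = 0.02765
LCL = np̄ − 3·√(np̄(1−p̄)) = 2.7647 − 3 × 1.6396 = -2.1541 → 0 (negative, so LCL = 0)

0.00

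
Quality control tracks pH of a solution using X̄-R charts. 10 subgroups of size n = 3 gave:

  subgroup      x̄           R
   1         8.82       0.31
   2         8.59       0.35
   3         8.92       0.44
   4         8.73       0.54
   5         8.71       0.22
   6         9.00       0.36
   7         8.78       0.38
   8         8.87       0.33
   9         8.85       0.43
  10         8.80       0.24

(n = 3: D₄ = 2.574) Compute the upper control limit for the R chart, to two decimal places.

0.93

R̄ = (0.31 + 0.35 + 0.44 + 0.54 + 0.22 + 0.36 + 0.38 + 0.33 + 0.43 + 0.24) / 10 = 3.6000 / 10 = 0.3600
UCL_R = D₄·R̄ = 2.574 × 0.3600 = 0.9266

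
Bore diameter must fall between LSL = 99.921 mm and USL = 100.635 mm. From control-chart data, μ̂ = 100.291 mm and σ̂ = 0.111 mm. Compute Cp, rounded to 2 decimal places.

Cp = (USL − LSL) / (6σ̂) = (100.635 − 99.921) / (6 × 0.111) = 0.7140 / 0.6660 = 1.0721

1.07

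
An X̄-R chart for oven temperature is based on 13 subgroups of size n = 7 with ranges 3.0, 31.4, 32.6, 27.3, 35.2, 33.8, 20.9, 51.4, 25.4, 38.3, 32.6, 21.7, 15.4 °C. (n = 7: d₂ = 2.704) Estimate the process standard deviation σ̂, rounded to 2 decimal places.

10.50

R̄ = (3.0 + 31.4 + 32.6 + 27.3 + 35.2 + 33.8 + 20.9 + 51.4 + 25.4 + 38.3 + 32.6 + 21.7 + 15.4) / 13 = 28.3846
σ̂ = R̄ / d₂ = 28.3846 / 2.704 = 10.4973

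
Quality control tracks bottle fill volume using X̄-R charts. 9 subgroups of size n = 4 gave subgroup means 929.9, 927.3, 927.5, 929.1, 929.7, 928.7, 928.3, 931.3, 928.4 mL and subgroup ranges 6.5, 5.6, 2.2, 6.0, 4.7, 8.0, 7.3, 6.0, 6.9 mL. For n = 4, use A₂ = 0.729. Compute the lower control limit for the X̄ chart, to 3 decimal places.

X̄̄ = (929.9 + 927.3 + 927.5 + 929.1 + 929.7 + 928.7 + 928.3 + 931.3 + 928.4) / 9 = 8360.2000 / 9 = 928.9111
R̄ = (6.5 + 5.6 + 2.2 + 6.0 + 4.7 + 8.0 + 7.3 + 6.0 + 6.9) / 9 = 53.2000 / 9 = 5.9111
LCL = X̄̄ − A₂·R̄ = 928.9111 − 0.729 × 5.9111 = 924.6019

924.602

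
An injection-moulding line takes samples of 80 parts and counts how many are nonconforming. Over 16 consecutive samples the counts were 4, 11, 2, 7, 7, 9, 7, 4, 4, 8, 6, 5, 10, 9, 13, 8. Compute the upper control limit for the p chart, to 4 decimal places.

0.1846

p̄ = Σdᵢ / (k·n) = 114 / (16 × 80) = 0.08906
UCL = p̄ + 3·√(p̄(1−p̄)/n) = 0.08906 + 3 × √(0.08906×0.91094/80) = 0.08906 + 3 × 0.03185 = 0.18460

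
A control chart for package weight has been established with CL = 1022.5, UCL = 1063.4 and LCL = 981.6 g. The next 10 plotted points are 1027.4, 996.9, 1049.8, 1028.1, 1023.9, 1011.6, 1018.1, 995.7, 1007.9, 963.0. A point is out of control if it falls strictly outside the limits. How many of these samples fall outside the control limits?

1

Compare each point to [981.6, 1063.4]: sample 10 = 963.0 < LCL.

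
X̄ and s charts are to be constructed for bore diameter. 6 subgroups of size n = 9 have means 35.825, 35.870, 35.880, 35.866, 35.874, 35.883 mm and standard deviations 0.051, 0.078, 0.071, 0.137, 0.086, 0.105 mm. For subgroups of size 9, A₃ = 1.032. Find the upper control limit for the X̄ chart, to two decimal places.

35.96

X̄̄ = (35.825 + 35.870 + 35.880 + 35.866 + 35.874 + 35.883) / 6 = 35.8663
s̄ = (0.051 + 0.078 + 0.071 + 0.137 + 0.086 + 0.105) / 6 = 0.0880
UCL = X̄̄ + A₃·s̄ = 35.8663 + 1.032 × 0.0880 = 35.9571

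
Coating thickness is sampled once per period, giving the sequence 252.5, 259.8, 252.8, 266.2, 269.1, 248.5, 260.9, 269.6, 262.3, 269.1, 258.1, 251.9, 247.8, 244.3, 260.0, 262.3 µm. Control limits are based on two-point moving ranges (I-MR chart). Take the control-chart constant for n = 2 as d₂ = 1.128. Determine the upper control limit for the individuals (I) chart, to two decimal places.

X̄ = (252.5 + 259.8 + 252.8 + 266.2 + 269.1 + 248.5 + 260.9 + 269.6 + 262.3 + 269.1 + 258.1 + 251.9 + 247.8 + 244.3 + 260.0 + 262.3) / 16 = 258.4500
Moving ranges: 7.3, 7.0, 13.4, 2.9, 20.6, 12.4, 8.7, 7.3, 6.8, 11.0, 6.2, 4.1, 3.5, 15.7, 2.3; M̄R̄ = 129.2000 / 15 = 8.6133
UCL = X̄ + 3·M̄R̄/d₂ = 258.4500 + 3 × 8.6133 / 1.128 = 281.3578

281.36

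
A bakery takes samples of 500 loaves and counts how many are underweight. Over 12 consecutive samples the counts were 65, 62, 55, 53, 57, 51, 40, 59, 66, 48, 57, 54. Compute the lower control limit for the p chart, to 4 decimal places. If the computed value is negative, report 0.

p̄ = Σdᵢ / (k·n) = 667 / (12 × 500) = 0.11117
LCL = p̄ − 3·√(p̄(1−p̄)/n) = 0.11117 − 3 × 0.01406 = 0.06899

0.0690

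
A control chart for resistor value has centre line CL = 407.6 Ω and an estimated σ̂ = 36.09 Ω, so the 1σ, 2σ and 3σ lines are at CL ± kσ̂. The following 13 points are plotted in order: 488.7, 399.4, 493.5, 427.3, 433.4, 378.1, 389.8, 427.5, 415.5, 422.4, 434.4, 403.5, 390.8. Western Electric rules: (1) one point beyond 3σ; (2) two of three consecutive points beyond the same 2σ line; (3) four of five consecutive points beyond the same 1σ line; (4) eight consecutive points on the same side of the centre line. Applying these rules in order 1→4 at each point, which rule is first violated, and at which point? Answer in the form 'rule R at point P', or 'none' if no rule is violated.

Zone of each point (C = within 1σ̂, B = 1σ̂–2σ̂, A = 2σ̂–3σ̂, * = beyond 3σ̂; sign = side of CL): 1:+A, 2:-C, 3:+A, 4:+C, 5:+C, 6:-C, 7:-C, 8:+C, 9:+C, 10:+C, 11:+C, 12:-C, 13:-C
Rule 2 (two of three consecutive points beyond the same 2σ limit) is satisfied at point 3.

rule 2 at point 3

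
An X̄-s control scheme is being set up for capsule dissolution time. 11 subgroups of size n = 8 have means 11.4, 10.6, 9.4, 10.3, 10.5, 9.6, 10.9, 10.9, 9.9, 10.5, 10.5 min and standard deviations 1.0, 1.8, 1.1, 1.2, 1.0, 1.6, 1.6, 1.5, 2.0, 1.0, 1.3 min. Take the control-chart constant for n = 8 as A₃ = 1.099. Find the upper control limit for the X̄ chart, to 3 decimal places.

11.918

X̄̄ = (11.4 + 10.6 + 9.4 + 10.3 + 10.5 + 9.6 + 10.9 + 10.9 + 9.9 + 10.5 + 10.5) / 11 = 10.4091
s̄ = (1.0 + 1.8 + 1.1 + 1.2 + 1.0 + 1.6 + 1.6 + 1.5 + 2.0 + 1.0 + 1.3) / 11 = 1.3727
UCL = X̄̄ + A₃·s̄ = 10.4091 + 1.099 × 1.3727 = 11.9177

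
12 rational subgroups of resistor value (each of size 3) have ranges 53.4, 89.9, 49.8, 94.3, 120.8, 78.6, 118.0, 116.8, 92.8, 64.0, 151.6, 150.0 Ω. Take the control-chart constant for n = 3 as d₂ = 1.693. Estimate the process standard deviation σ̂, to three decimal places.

R̄ = (53.4 + 89.9 + 49.8 + 94.3 + 120.8 + 78.6 + 118.0 + 116.8 + 92.8 + 64.0 + 151.6 + 150.0) / 12 = 98.3333
σ̂ = R̄ / d₂ = 98.3333 / 1.693 = 58.0823

58.082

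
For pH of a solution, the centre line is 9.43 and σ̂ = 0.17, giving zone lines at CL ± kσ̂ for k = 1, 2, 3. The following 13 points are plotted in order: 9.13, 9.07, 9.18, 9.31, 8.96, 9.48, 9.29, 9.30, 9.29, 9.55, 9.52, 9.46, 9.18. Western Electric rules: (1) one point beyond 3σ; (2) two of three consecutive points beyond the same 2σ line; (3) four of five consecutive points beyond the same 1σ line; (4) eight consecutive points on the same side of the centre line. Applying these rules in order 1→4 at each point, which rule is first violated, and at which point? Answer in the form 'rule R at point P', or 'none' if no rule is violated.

rule 3 at point 5

Zone of each point (C = within 1σ̂, B = 1σ̂–2σ̂, A = 2σ̂–3σ̂, * = beyond 3σ̂; sign = side of CL): 1:-B, 2:-A, 3:-B, 4:-C, 5:-A, 6:+C, 7:-C, 8:-C, 9:-C, 10:+C, 11:+C, 12:+C, 13:-B
Rule 3 (four of five consecutive points beyond the same 1σ limit) is satisfied at point 5.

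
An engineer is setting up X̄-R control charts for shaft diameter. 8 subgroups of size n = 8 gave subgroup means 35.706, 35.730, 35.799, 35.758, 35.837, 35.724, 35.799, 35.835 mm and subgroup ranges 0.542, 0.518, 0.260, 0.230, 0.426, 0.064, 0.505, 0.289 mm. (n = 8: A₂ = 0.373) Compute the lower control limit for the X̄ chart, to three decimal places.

35.641

X̄̄ = (35.706 + 35.730 + 35.799 + 35.758 + 35.837 + 35.724 + 35.799 + 35.835) / 8 = 286.1880 / 8 = 35.7735
R̄ = (0.542 + 0.518 + 0.260 + 0.230 + 0.426 + 0.064 + 0.505 + 0.289) / 8 = 2.8340 / 8 = 0.3543
LCL = X̄̄ − A₂·R̄ = 35.7735 − 0.373 × 0.3543 = 35.6414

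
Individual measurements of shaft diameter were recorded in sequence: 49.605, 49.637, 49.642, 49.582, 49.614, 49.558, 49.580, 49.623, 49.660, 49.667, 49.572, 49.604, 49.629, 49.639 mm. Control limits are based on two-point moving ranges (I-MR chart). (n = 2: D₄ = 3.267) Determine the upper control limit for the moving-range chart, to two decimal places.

0.11

Moving ranges: 0.032, 0.005, 0.060, 0.032, 0.056, 0.022, 0.043, 0.037, 0.007, 0.095, 0.032, 0.025, 0.010; M̄R̄ = 0.4560 / 13 = 0.0351
UCL_MR = D₄·M̄R̄ = 3.267 × 0.0351 = 0.1146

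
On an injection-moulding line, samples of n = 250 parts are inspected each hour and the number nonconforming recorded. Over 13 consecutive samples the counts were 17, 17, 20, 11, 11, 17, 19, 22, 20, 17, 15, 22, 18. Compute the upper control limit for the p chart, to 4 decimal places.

0.1178

p̄ = Σdᵢ / (k·n) = 226 / (13 × 250) = 0.06954
UCL = p̄ + 3·√(p̄(1−p̄)/n) = 0.06954 + 3 × √(0.06954×0.93046/250) = 0.06954 + 3 × 0.01609 = 0.11780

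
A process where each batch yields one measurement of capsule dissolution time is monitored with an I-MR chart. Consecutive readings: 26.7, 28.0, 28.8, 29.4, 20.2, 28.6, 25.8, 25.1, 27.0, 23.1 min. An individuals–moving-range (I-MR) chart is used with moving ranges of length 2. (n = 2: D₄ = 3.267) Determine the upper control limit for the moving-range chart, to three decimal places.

10.745

Moving ranges: 1.3, 0.8, 0.6, 9.2, 8.4, 2.8, 0.7, 1.9, 3.9; M̄R̄ = 29.6000 / 9 = 3.2889
UCL_MR = D₄·M̄R̄ = 3.267 × 3.2889 = 10.7448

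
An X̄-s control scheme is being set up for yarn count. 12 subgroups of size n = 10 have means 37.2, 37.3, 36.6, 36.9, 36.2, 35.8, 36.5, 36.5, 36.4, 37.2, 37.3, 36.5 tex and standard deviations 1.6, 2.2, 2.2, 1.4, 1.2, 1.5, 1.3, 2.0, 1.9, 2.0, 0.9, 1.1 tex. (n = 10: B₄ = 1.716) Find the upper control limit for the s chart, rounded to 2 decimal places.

2.76

s̄ = (1.6 + 2.2 + 2.2 + 1.4 + 1.2 + 1.5 + 1.3 + 2.0 + 1.9 + 2.0 + 0.9 + 1.1) / 12 = 1.6083
UCL_s = B₄·s̄ = 1.716 × 1.6083 = 2.7599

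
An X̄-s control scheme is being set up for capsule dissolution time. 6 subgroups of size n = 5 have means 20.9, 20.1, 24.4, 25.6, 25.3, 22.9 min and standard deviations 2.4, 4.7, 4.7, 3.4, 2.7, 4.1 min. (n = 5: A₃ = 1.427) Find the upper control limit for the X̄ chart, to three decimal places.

28.432

X̄̄ = (20.9 + 20.1 + 24.4 + 25.6 + 25.3 + 22.9) / 6 = 23.2000
s̄ = (2.4 + 4.7 + 4.7 + 3.4 + 2.7 + 4.1) / 6 = 3.6667
UCL = X̄̄ + A₃·s̄ = 23.2000 + 1.427 × 3.6667 = 28.4323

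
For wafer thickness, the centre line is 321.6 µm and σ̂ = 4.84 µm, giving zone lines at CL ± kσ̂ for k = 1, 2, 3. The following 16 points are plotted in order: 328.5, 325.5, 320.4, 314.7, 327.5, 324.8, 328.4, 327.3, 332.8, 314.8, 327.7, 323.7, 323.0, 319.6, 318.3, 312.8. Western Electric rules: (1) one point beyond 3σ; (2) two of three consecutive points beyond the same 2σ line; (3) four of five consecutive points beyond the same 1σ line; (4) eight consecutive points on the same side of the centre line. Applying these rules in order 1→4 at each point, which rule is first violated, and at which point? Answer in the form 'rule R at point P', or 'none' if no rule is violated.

Zone of each point (C = within 1σ̂, B = 1σ̂–2σ̂, A = 2σ̂–3σ̂, * = beyond 3σ̂; sign = side of CL): 1:+B, 2:+C, 3:-C, 4:-B, 5:+B, 6:+C, 7:+B, 8:+B, 9:+A, 10:-B, 11:+B, 12:+C, 13:+C, 14:-C, 15:-C, 16:-B
Rule 3 (four of five consecutive points beyond the same 1σ limit) is satisfied at point 9.

rule 3 at point 9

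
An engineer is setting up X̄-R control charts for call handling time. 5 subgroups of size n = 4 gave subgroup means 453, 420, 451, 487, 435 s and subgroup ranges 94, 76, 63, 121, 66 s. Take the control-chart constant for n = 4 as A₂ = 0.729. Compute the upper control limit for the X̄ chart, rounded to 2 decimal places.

X̄̄ = (453 + 420 + 451 + 487 + 435) / 5 = 2246.0000 / 5 = 449.2000
R̄ = (94 + 76 + 63 + 121 + 66) / 5 = 420.0000 / 5 = 84.0000
UCL = X̄̄ + A₂·R̄ = 449.2000 + 0.729 × 84.0000 = 510.4360

510.44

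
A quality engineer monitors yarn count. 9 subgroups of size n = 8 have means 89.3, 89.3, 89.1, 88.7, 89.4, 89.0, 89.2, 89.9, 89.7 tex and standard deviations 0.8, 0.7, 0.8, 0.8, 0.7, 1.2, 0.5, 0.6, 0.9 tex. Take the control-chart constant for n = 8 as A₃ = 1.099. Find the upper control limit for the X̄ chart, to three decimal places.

X̄̄ = (89.3 + 89.3 + 89.1 + 88.7 + 89.4 + 89.0 + 89.2 + 89.9 + 89.7) / 9 = 89.2889
s̄ = (0.8 + 0.7 + 0.8 + 0.8 + 0.7 + 1.2 + 0.5 + 0.6 + 0.9) / 9 = 0.7778
UCL = X̄̄ + A₃·s̄ = 89.2889 + 1.099 × 0.7778 = 90.1437

90.144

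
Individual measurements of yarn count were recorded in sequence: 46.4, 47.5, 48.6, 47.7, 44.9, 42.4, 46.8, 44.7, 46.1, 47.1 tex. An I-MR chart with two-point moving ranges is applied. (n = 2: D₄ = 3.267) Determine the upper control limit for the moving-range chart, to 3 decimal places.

6.280

Moving ranges: 1.1, 1.1, 0.9, 2.8, 2.5, 4.4, 2.1, 1.4, 1.0; M̄R̄ = 17.3000 / 9 = 1.9222
UCL_MR = D₄·M̄R̄ = 3.267 × 1.9222 = 6.2799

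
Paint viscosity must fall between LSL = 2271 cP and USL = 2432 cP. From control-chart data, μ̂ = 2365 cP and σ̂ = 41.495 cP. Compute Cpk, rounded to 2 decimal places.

0.54

Cpu = (USL − μ̂) / (3σ̂) = (2432 − 2365) / (3 × 41.495) = 0.5382; Cpl = (μ̂ − LSL) / (3σ̂) = (2365 − 2271) / (3 × 41.495) = 0.7551; Cpk = min(Cpu, Cpl) = 0.5382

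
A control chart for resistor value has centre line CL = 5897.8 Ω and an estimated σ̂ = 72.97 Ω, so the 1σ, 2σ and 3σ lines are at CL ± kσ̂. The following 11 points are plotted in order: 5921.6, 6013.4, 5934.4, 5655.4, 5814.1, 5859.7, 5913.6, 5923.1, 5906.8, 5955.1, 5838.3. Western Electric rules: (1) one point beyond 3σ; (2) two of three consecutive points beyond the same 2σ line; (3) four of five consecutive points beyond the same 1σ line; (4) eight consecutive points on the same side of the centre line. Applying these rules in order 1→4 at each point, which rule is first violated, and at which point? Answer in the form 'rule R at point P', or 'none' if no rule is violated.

rule 1 at point 4

Zone of each point (C = within 1σ̂, B = 1σ̂–2σ̂, A = 2σ̂–3σ̂, * = beyond 3σ̂; sign = side of CL): 1:+C, 2:+B, 3:+C, 4:-*, 5:-B, 6:-C, 7:+C, 8:+C, 9:+C, 10:+C, 11:-C
Rule 1 (one point beyond the 3σ limits) is satisfied at point 4.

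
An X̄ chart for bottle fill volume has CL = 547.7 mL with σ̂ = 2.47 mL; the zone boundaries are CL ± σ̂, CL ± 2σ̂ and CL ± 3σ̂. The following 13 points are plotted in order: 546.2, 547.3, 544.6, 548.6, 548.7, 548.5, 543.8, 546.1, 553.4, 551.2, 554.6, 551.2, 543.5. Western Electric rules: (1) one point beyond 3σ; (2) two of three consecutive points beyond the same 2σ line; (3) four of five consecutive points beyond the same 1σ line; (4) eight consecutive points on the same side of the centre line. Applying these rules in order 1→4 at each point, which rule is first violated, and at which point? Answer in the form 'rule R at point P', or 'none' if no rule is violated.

Zone of each point (C = within 1σ̂, B = 1σ̂–2σ̂, A = 2σ̂–3σ̂, * = beyond 3σ̂; sign = side of CL): 1:-C, 2:-C, 3:-B, 4:+C, 5:+C, 6:+C, 7:-B, 8:-C, 9:+A, 10:+B, 11:+A, 12:+B, 13:-B
Rule 2 (two of three consecutive points beyond the same 2σ limit) is satisfied at point 11.

rule 2 at point 11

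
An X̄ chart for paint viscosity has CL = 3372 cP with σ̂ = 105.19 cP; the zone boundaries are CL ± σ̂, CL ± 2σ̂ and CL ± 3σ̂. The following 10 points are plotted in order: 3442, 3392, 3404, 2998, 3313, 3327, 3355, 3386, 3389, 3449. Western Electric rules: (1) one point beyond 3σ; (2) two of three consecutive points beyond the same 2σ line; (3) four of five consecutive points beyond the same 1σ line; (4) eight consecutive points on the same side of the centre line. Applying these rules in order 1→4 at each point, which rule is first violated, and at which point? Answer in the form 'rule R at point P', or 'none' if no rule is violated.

Zone of each point (C = within 1σ̂, B = 1σ̂–2σ̂, A = 2σ̂–3σ̂, * = beyond 3σ̂; sign = side of CL): 1:+C, 2:+C, 3:+C, 4:-*, 5:-C, 6:-C, 7:-C, 8:+C, 9:+C, 10:+C
Rule 1 (one point beyond the 3σ limits) is satisfied at point 4.

rule 1 at point 4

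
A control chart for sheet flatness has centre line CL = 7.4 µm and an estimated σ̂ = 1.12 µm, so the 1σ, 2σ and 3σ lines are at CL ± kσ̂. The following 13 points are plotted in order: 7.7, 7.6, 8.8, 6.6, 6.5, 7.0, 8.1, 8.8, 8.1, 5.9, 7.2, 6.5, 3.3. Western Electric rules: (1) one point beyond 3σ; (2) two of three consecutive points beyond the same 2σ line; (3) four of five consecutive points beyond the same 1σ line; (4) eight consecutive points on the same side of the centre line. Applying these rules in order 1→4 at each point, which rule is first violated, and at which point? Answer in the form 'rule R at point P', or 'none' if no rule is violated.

rule 1 at point 13

Zone of each point (C = within 1σ̂, B = 1σ̂–2σ̂, A = 2σ̂–3σ̂, * = beyond 3σ̂; sign = side of CL): 1:+C, 2:+C, 3:+B, 4:-C, 5:-C, 6:-C, 7:+C, 8:+B, 9:+C, 10:-B, 11:-C, 12:-C, 13:-*
Rule 1 (one point beyond the 3σ limits) is satisfied at point 13.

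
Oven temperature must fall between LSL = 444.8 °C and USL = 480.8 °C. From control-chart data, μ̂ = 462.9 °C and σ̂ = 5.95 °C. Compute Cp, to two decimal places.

1.01

Cp = (USL − LSL) / (6σ̂) = (480.8 − 444.8) / (6 × 5.95) = 36.0000 / 35.7000 = 1.0084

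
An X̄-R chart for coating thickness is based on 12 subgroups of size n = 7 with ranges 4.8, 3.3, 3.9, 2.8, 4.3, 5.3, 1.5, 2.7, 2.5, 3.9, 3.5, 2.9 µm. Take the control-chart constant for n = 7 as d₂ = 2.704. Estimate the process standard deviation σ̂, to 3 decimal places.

R̄ = (4.8 + 3.3 + 3.9 + 2.8 + 4.3 + 5.3 + 1.5 + 2.7 + 2.5 + 3.9 + 3.5 + 2.9) / 12 = 3.4500
σ̂ = R̄ / d₂ = 3.4500 / 2.704 = 1.2759

1.276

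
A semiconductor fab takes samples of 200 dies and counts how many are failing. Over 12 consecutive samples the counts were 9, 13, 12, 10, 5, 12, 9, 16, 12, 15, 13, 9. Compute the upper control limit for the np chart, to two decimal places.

21.03

p̄ = Σdᵢ / (k·n) = 135 / (12 × 200) = 0.05625
UCL = np̄ + 3·√(np̄(1−p̄)) = 11.2500 + 3 × √(11.2500×0.94375) = 11.2500 + 3 × 3.2584 = 21.0252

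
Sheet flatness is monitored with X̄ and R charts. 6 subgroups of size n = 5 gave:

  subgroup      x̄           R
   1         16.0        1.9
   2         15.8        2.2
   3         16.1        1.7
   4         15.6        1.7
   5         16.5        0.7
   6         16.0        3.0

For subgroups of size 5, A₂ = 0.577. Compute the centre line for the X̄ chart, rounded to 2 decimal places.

16.00

X̄̄ = (16.0 + 15.8 + 16.1 + 15.6 + 16.5 + 16.0) / 6 = 96.0000 / 6 = 16.0000
CL = X̄̄ = 16.0000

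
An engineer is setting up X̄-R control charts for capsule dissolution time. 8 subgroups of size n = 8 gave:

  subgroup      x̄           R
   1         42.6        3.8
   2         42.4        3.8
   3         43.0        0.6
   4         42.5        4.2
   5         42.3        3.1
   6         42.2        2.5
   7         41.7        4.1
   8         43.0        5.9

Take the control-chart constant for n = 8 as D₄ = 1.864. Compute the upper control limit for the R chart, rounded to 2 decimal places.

R̄ = (3.8 + 3.8 + 0.6 + 4.2 + 3.1 + 2.5 + 4.1 + 5.9) / 8 = 28.0000 / 8 = 3.5000
UCL_R = D₄·R̄ = 1.864 × 3.5000 = 6.5240

6.52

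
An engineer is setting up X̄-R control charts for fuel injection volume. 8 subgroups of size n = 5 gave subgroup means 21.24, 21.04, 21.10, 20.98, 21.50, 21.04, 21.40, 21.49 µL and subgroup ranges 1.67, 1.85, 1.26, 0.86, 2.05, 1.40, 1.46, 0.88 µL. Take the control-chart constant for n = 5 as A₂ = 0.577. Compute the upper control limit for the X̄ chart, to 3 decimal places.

X̄̄ = (21.24 + 21.04 + 21.10 + 20.98 + 21.50 + 21.04 + 21.40 + 21.49) / 8 = 169.7900 / 8 = 21.2237
R̄ = (1.67 + 1.85 + 1.26 + 0.86 + 2.05 + 1.40 + 1.46 + 0.88) / 8 = 11.4300 / 8 = 1.4287
UCL = X̄̄ + A₂·R̄ = 21.2237 + 0.577 × 1.4287 = 22.0481

22.048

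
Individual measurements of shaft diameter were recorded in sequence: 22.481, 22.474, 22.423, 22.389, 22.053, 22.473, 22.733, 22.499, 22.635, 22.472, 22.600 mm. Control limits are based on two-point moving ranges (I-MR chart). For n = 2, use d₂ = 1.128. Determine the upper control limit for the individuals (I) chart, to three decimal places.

X̄ = (22.481 + 22.474 + 22.423 + 22.389 + 22.053 + 22.473 + 22.733 + 22.499 + 22.635 + 22.472 + 22.600) / 11 = 22.4756
Moving ranges: 0.007, 0.051, 0.034, 0.336, 0.420, 0.260, 0.234, 0.136, 0.163, 0.128; M̄R̄ = 1.7690 / 10 = 0.1769
UCL = X̄ + 3·M̄R̄/d₂ = 22.4756 + 3 × 0.1769 / 1.128 = 22.9461

22.946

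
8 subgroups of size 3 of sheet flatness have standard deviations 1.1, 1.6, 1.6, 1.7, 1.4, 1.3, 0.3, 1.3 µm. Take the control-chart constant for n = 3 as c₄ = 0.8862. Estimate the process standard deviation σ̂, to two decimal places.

s̄ = (1.1 + 1.6 + 1.6 + 1.7 + 1.4 + 1.3 + 0.3 + 1.3) / 8 = 1.2875
σ̂ = s̄ / c₄ = 1.2875 / 0.8862 = 1.4528

1.45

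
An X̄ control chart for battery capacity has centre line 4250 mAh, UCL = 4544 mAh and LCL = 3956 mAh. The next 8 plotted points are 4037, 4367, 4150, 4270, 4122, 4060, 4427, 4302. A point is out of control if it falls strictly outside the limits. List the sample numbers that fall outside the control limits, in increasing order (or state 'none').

none

All 8 points lie within [3956, 4544].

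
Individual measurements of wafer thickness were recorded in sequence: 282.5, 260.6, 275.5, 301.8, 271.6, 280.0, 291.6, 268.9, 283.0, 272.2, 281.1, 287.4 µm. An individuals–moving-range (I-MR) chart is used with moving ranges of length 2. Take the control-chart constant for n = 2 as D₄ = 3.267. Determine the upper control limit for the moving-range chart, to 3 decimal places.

Moving ranges: 21.9, 14.9, 26.3, 30.2, 8.4, 11.6, 22.7, 14.1, 10.8, 8.9, 6.3; M̄R̄ = 176.1000 / 11 = 16.0091
UCL_MR = D₄·M̄R̄ = 3.267 × 16.0091 = 52.3017

52.302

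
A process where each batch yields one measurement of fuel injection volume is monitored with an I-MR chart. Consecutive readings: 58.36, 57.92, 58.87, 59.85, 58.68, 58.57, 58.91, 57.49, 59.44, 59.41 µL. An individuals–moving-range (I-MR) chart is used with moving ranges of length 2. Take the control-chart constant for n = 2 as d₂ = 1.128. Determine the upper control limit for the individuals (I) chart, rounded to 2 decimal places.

X̄ = (58.36 + 57.92 + 58.87 + 59.85 + 58.68 + 58.57 + 58.91 + 57.49 + 59.44 + 59.41) / 10 = 58.7500
Moving ranges: 0.44, 0.95, 0.98, 1.17, 0.11, 0.34, 1.42, 1.95, 0.03; M̄R̄ = 7.3900 / 9 = 0.8211
UCL = X̄ + 3·M̄R̄/d₂ = 58.7500 + 3 × 0.8211 / 1.128 = 60.9338

60.93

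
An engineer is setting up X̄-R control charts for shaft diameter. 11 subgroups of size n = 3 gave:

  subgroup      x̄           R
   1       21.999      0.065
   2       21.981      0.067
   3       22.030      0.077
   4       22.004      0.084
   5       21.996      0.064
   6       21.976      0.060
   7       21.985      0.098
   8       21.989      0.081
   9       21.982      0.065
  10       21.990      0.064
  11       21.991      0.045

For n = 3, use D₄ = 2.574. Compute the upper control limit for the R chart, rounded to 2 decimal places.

R̄ = (0.065 + 0.067 + 0.077 + 0.084 + 0.064 + 0.060 + 0.098 + 0.081 + 0.065 + 0.064 + 0.045) / 11 = 0.7700 / 11 = 0.0700
UCL_R = D₄·R̄ = 2.574 × 0.0700 = 0.1802

0.18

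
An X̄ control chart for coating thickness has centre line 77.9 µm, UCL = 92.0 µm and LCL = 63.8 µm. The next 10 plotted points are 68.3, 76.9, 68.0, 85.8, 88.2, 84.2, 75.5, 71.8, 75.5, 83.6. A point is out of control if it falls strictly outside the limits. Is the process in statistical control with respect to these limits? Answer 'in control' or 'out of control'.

in control

All 10 points lie within [63.8, 92.0].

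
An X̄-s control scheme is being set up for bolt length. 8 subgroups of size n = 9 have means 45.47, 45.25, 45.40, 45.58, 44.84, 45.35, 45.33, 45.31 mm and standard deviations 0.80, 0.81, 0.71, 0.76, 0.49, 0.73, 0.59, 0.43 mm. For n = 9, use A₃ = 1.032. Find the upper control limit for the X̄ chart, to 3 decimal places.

46.003

X̄̄ = (45.47 + 45.25 + 45.40 + 45.58 + 44.84 + 45.35 + 45.33 + 45.31) / 8 = 45.3162
s̄ = (0.80 + 0.81 + 0.71 + 0.76 + 0.49 + 0.73 + 0.59 + 0.43) / 8 = 0.6650
UCL = X̄̄ + A₃·s̄ = 45.3162 + 1.032 × 0.6650 = 46.0025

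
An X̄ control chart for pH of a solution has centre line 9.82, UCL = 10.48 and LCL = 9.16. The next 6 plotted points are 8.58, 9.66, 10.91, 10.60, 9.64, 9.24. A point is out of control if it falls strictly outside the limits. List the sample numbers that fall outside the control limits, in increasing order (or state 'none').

1, 3, 4

Compare each point to [9.16, 10.48]: sample 1 = 8.58 < LCL; sample 3 = 10.91 > UCL; sample 4 = 10.60 > UCL.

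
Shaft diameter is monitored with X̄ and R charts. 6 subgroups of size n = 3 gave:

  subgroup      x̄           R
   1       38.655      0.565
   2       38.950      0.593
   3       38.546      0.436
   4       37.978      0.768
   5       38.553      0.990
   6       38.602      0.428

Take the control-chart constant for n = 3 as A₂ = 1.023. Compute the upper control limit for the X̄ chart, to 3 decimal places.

X̄̄ = (38.655 + 38.950 + 38.546 + 37.978 + 38.553 + 38.602) / 6 = 231.2840 / 6 = 38.5473
R̄ = (0.565 + 0.593 + 0.436 + 0.768 + 0.990 + 0.428) / 6 = 3.7800 / 6 = 0.6300
UCL = X̄̄ + A₂·R̄ = 38.5473 + 1.023 × 0.6300 = 39.1918

39.192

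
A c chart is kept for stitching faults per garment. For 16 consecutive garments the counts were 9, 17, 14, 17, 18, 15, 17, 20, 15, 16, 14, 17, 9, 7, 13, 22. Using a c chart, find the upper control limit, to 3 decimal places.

c̄ = (9 + 17 + 14 + 17 + 18 + 15 + 17 + 20 + 15 + 16 + 14 + 17 + 9 + 7 + 13 + 22) / 16 = 240 / 16 = 15.0000
UCL = c̄ + 3√c̄ = 15.0000 + 3 × √15.0000 = 15.0000 + 3 × 3.8730 = 26.6190

26.619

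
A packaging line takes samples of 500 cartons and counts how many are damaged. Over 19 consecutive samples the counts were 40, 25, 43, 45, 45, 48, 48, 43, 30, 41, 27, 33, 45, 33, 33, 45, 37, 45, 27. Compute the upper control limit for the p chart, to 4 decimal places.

p̄ = Σdᵢ / (k·n) = 733 / (19 × 500) = 0.07716
UCL = p̄ + 3·√(p̄(1−p̄)/n) = 0.07716 + 3 × √(0.07716×0.92284/500) = 0.07716 + 3 × 0.01193 = 0.11296

0.1130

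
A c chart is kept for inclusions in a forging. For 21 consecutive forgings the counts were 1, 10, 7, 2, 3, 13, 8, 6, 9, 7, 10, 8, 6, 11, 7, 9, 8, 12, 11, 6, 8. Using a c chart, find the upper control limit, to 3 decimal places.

16.047

c̄ = (1 + 10 + 7 + 2 + 3 + 13 + 8 + 6 + 9 + 7 + 10 + 8 + 6 + 11 + 7 + 9 + 8 + 12 + 11 + 6 + 8) / 21 = 162 / 21 = 7.7143
UCL = c̄ + 3√c̄ = 7.7143 + 3 × √7.7143 = 7.7143 + 3 × 2.7775 = 16.0467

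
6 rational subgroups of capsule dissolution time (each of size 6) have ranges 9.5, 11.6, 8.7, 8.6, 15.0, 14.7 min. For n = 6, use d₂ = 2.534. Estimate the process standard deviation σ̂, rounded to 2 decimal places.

R̄ = (9.5 + 11.6 + 8.7 + 8.6 + 15.0 + 14.7) / 6 = 11.3500
σ̂ = R̄ / d₂ = 11.3500 / 2.534 = 4.4791

4.48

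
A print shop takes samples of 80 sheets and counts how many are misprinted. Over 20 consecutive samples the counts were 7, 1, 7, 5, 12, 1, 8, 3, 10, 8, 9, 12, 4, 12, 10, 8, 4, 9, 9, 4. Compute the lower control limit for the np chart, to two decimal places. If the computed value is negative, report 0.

p̄ = Σdᵢ / (k·n) = 143 / (20 × 80) = 0.08937
LCL = np̄ − 3·√(np̄(1−p̄)) = 7.1500 − 3 × 2.5517 = -0.5050 → 0 (negative, so LCL = 0)

0.00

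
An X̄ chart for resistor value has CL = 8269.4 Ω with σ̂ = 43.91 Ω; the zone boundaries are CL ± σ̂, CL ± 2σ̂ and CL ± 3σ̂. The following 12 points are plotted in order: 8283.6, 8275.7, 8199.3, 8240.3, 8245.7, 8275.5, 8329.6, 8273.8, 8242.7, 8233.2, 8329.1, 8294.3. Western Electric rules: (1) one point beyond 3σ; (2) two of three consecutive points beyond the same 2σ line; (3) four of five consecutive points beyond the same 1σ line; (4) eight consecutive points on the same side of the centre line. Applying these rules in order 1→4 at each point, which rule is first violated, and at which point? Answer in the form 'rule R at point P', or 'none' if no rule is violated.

Zone of each point (C = within 1σ̂, B = 1σ̂–2σ̂, A = 2σ̂–3σ̂, * = beyond 3σ̂; sign = side of CL): 1:+C, 2:+C, 3:-B, 4:-C, 5:-C, 6:+C, 7:+B, 8:+C, 9:-C, 10:-C, 11:+B, 12:+C
No rule fires across all 12 points.

none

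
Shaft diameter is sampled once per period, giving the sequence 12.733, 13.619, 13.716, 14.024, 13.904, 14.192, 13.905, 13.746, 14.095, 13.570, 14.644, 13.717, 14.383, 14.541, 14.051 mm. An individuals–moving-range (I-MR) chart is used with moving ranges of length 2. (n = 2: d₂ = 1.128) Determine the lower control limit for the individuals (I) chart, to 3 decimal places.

X̄ = (12.733 + 13.619 + 13.716 + 14.024 + 13.904 + 14.192 + 13.905 + 13.746 + 14.095 + 13.570 + 14.644 + 13.717 + 14.383 + 14.541 + 14.051) / 15 = 13.9227
Moving ranges: 0.886, 0.097, 0.308, 0.120, 0.288, 0.287, 0.159, 0.349, 0.525, 1.074, 0.927, 0.666, 0.158, 0.490; M̄R̄ = 6.3340 / 14 = 0.4524
LCL = X̄ − 3·M̄R̄/d₂ = 13.9227 − 3 × 0.4524 / 1.128 = 12.7194

12.719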